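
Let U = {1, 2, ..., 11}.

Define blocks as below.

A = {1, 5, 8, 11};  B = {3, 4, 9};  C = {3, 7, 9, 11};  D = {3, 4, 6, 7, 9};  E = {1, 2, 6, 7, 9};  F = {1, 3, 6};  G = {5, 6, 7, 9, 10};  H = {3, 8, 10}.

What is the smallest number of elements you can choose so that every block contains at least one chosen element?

3

T = {3, 7, 8} meets every block (each contains at least one member of T), and |T| = 3.
No choice of 2 elements meets every block, so 3 is the minimum.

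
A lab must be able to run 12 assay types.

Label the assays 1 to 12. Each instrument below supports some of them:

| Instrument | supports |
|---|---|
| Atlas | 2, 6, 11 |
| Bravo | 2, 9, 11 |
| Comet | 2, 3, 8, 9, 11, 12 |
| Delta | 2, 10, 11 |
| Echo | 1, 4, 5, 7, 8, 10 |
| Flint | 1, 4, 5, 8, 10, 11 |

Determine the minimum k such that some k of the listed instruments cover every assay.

Atlas and Comet and Echo together: Atlas ∪ Comet ∪ Echo = {1, 2, 3, 4, 5, 6, 7, 8, 9, 10, 11, 12} — every assay is covered.
Only Comet contains 3, so Comet is forced; the remaining 6 assays need at least 2 more instruments (each remaining instrument adds at most 5) — so at least 3 instruments are needed, and 3 is optimal.

3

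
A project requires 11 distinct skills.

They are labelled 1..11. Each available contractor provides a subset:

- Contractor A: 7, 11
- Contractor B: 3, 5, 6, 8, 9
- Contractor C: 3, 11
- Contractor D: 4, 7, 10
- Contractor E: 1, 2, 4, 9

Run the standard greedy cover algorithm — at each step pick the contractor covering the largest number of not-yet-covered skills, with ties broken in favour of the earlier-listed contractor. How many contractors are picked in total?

Greedy: pick B (covers 5 new) → pick D (covers 3 new) → pick E (covers 2 new) → pick A (covers 1 new). Total picks: 4.

4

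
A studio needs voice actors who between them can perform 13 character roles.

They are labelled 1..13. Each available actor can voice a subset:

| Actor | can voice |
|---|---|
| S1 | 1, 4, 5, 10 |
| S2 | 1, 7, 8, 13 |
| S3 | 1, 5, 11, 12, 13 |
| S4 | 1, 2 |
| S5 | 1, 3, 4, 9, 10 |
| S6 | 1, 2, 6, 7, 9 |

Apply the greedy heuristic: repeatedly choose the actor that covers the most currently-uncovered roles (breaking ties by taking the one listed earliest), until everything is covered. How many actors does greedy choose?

4

Greedy: pick S3 (covers 5 new) → pick S5 (covers 4 new) → pick S6 (covers 3 new) → pick S2 (covers 1 new). Total picks: 4.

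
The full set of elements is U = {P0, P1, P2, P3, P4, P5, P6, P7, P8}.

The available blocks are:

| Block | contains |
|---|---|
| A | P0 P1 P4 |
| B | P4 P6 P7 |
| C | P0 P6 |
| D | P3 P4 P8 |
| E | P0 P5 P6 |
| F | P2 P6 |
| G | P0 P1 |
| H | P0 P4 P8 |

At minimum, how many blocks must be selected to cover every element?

5

B, D, E, F, and G cover everything between them: the union {P0, P1, P2, P3, P4, P5, P6, P7, P8} is all of U.
No 4 of the 8 blocks cover everything (all 70 combinations miss at least one element), so 5 is optimal.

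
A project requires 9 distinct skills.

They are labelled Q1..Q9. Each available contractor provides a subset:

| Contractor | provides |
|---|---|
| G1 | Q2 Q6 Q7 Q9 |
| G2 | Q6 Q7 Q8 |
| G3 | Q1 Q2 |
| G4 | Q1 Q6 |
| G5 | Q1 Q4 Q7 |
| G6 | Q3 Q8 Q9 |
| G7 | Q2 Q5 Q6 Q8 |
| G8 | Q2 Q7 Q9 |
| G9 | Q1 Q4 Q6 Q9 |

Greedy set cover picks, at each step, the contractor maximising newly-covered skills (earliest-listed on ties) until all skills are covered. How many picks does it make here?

4

Greedy: pick G1 (covers 4 new) → pick G5 (covers 2 new) → pick G6 (covers 2 new) → pick G7 (covers 1 new). Total picks: 4.
(The true minimum cover uses only 3 contractors, so greedy is not optimal here.)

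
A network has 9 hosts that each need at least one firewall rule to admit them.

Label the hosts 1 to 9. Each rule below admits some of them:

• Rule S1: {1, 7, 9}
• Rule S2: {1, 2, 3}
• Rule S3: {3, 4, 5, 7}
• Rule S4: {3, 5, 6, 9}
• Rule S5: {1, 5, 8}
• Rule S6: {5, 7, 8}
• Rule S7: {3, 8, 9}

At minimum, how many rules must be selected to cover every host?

Take {S2, S3, S4, S7}. Their union is {1, 2, 3, 4, 5, 6, 7, 8, 9}, which is all 9 hosts.
Only S3 contains 4, so S3 is forced; the remaining 5 hosts need at least 3 more rules (each remaining rule adds at most 2) — so at least 4 rules are needed, and 4 is optimal.

4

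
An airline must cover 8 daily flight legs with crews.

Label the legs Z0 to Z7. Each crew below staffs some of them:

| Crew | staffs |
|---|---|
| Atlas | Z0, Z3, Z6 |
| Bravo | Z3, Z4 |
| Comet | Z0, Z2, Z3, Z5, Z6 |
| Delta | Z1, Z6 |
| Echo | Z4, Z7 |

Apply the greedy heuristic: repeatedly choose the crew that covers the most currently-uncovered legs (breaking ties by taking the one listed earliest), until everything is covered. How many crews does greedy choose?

3

Greedy: pick Comet (covers 5 new) → pick Echo (covers 2 new) → pick Delta (covers 1 new). Total picks: 3.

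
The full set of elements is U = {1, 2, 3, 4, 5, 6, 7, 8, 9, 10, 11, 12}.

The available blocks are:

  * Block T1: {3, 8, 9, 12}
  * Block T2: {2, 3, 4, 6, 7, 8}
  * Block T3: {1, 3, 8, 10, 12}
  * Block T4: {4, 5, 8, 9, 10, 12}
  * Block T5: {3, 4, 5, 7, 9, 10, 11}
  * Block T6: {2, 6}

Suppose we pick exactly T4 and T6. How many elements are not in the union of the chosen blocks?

4

Union of T4, T6 = {2, 4, 5, 6, 8, 9, 10, 12}.
Not covered: 1, 3, 7, 11 — 4 elements.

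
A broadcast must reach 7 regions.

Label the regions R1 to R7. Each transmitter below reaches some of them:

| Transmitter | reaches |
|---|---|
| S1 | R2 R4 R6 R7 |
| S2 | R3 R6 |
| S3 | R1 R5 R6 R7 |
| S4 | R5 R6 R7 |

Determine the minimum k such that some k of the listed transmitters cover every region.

3

S1 and S2 and S3 together: S1 ∪ S2 ∪ S3 = {R1, R2, R3, R4, R5, R6, R7} — every region is covered.
Only S3 contains R1, so S3 is forced; the remaining 3 regions need at least 2 more transmitters (each remaining transmitter adds at most 2) — so at least 3 transmitters are needed, and 3 is optimal.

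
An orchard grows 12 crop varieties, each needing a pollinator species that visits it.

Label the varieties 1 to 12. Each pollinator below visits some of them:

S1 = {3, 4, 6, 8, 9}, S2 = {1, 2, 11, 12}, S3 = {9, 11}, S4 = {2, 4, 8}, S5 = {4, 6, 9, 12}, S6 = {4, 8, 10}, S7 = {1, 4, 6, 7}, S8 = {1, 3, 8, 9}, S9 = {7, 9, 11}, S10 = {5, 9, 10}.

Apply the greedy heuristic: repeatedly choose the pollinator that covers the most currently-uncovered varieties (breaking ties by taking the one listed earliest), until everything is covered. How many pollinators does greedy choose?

4

Greedy: pick S1 (covers 5 new) → pick S2 (covers 4 new) → pick S10 (covers 2 new) → pick S7 (covers 1 new). Total picks: 4.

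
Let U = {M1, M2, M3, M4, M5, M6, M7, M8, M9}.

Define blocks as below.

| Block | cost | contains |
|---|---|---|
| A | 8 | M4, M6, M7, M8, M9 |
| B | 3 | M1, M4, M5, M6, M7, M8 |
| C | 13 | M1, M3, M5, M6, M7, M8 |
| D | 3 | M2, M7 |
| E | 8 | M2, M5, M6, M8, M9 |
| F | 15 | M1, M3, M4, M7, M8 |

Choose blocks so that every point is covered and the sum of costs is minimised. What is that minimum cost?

E, F together cover every point (E ∪ F = {M1, M2, M3, M4, M5, M6, M7, M8, M9}); total cost 8 + 15 = 23.
The greedy pick B, D, A, C costs 27; no covering selection beats 23.

23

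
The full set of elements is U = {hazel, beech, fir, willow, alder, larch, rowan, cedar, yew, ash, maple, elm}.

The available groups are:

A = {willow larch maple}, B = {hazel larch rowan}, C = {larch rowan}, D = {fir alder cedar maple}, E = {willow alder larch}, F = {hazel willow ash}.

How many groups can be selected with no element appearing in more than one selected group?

C, D, F are pairwise disjoint (C={larch,rowan}; D={fir,alder,cedar,maple}; F={hazel,willow,ash}).
Every remaining group overlaps one of these, and no 4 of the listed groups are pairwise disjoint, so 3 is the maximum.

3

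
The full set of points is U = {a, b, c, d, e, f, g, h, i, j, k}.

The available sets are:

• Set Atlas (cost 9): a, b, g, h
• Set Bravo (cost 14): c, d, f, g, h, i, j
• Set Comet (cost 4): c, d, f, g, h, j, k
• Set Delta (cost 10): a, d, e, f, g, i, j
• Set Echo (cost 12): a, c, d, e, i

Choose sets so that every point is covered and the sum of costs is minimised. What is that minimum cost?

23

Atlas, Comet, Delta together cover every point (Atlas ∪ Comet ∪ Delta = {a, b, c, d, e, f, g, h, i, j, k}); total cost 9 + 4 + 10 = 23.
No covering selection has total cost below 23.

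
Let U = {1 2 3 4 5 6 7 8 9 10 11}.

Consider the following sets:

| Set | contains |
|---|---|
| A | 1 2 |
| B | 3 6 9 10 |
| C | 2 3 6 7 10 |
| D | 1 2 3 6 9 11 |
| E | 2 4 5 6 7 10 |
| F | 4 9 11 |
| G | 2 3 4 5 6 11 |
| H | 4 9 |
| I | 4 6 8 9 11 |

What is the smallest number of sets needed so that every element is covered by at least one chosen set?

3

D and E and I together: D ∪ E ∪ I = {1, 2, 3, 4, 5, 6, 7, 8, 9, 10, 11} — every element is covered.
Only I contains 8, so I is forced; the remaining 6 elements need at least 2 more sets (each remaining set adds at most 4) — so at least 3 sets are needed, and 3 is optimal.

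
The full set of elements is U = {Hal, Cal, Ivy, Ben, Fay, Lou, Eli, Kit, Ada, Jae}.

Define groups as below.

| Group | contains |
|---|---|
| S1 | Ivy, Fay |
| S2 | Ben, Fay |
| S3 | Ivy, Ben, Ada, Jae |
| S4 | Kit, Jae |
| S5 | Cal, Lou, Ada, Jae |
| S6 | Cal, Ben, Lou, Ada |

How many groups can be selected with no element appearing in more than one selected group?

S1, S4, S6 are pairwise disjoint (S1={Ivy,Fay}; S4={Kit,Jae}; S6={Cal,Ben,Lou,Ada}).
Every remaining group overlaps one of these, and no 4 of the listed groups are pairwise disjoint, so 3 is the maximum.

3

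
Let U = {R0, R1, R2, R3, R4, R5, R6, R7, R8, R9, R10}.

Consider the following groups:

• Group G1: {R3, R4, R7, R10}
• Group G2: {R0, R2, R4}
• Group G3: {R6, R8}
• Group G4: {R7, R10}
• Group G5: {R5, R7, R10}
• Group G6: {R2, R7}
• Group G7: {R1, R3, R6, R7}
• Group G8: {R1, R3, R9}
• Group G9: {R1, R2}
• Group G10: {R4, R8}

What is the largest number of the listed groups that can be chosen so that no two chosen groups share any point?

G2, G3, G5, G8 are pairwise disjoint (G2={R0,R2,R4}; G3={R6,R8}; G5={R5,R7,R10}; G8={R1,R3,R9}).
Every remaining group overlaps one of these, and no 5 of the listed groups are pairwise disjoint, so 4 is the maximum.

4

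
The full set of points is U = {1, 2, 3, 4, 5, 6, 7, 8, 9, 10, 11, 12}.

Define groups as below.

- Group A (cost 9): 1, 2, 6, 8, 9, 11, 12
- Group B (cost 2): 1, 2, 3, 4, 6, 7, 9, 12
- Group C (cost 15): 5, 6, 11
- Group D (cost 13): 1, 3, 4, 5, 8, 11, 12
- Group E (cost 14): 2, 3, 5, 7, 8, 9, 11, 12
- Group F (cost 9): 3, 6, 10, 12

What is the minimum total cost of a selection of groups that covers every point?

24

B, D, F together cover every point (B ∪ D ∪ F = {1, 2, 3, 4, 5, 6, 7, 8, 9, 10, 11, 12}); total cost 2 + 13 + 9 = 24.
No covering selection has total cost below 24.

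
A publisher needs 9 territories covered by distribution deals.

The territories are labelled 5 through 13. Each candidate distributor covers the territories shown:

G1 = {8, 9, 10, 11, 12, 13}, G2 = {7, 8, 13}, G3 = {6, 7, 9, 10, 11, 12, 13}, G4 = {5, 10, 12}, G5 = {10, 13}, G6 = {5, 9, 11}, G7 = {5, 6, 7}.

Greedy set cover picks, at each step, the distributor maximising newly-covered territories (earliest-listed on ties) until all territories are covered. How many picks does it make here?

3

Greedy: pick G3 (covers 7 new) → pick G1 (covers 1 new) → pick G4 (covers 1 new). Total picks: 3.
(The true minimum cover uses only 2 distributors, so greedy is not optimal here.)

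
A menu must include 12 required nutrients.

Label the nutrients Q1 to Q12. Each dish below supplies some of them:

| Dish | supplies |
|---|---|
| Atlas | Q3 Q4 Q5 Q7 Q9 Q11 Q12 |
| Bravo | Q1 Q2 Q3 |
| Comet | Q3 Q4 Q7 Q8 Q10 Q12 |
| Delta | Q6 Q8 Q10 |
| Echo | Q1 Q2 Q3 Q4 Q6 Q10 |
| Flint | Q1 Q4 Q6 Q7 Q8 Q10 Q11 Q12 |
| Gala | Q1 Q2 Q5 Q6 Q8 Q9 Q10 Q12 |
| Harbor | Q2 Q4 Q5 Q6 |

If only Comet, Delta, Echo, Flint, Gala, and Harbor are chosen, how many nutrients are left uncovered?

Union of Comet, Delta, Echo, Flint, Gala, Harbor = {Q1, Q2, Q3, Q4, Q5, Q6, Q7, Q8, Q9, Q10, Q11, Q12} — that's every nutrient, so 0 are uncovered.

0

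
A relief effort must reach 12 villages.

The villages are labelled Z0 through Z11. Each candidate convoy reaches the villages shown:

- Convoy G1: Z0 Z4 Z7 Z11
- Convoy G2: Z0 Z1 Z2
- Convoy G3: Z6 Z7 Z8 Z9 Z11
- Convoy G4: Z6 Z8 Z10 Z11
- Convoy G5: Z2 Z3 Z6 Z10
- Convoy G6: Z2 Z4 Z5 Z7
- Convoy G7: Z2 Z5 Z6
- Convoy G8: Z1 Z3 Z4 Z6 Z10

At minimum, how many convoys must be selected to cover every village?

G2 and G3 and G5 and G6 together: G2 ∪ G3 ∪ G5 ∪ G6 = {Z0, Z1, Z2, Z3, Z4, Z5, Z6, Z7, Z8, Z9, Z10, Z11} — every village is covered.
No 3 of the 8 convoys cover everything (all 56 combinations miss at least one village), so 4 is optimal.

4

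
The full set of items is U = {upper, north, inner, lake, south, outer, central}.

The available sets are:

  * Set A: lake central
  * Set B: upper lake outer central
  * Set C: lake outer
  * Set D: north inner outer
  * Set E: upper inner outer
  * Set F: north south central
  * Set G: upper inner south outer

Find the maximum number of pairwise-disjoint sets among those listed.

2

A, D are pairwise disjoint (A={lake,central}; D={north,inner,outer}).
Every remaining set overlaps one of these, and no 3 of the listed sets are pairwise disjoint, so 2 is the maximum.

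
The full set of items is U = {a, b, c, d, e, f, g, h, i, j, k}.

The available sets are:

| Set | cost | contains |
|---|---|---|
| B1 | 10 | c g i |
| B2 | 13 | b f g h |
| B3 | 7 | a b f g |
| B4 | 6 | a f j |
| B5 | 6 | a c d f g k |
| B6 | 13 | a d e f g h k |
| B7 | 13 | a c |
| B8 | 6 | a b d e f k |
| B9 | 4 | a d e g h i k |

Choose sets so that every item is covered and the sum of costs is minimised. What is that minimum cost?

B4, B5, B8, B9 together cover every item (B4 ∪ B5 ∪ B8 ∪ B9 = {a, b, c, d, e, f, g, h, i, j, k}); total cost 6 + 6 + 6 + 4 = 22.
No covering selection has total cost below 22.

22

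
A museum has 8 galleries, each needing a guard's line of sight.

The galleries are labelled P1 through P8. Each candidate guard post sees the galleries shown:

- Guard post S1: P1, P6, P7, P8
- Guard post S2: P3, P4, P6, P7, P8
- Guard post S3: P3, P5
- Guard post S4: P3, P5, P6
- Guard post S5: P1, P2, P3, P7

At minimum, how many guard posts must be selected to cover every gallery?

3

S2 and S4 and S5 together: S2 ∪ S4 ∪ S5 = {P1, P2, P3, P4, P5, P6, P7, P8} — every gallery is covered.
Only S5 contains P2, so S5 is forced; the remaining 4 galleries need at least 2 more guard posts (each remaining guard post adds at most 3) — so at least 3 guard posts are needed, and 3 is optimal.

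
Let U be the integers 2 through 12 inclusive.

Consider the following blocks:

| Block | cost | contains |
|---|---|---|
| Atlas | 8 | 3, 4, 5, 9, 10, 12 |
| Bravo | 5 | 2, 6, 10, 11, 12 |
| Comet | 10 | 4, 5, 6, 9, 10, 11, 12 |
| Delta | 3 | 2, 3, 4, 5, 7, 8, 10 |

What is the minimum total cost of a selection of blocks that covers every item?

Comet, Delta together cover every item (Comet ∪ Delta = {2, 3, 4, 5, 6, 7, 8, 9, 10, 11, 12}); total cost 10 + 3 = 13.
The greedy pick Delta, Bravo, Atlas costs 16; no covering selection beats 13.

13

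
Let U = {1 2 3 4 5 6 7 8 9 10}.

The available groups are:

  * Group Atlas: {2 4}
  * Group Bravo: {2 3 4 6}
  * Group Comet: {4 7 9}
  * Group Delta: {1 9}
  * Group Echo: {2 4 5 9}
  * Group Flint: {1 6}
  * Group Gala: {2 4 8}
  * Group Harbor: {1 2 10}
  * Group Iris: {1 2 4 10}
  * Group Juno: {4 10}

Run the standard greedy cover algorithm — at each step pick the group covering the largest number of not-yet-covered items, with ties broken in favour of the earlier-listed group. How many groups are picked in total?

5

Greedy: pick Bravo (covers 4 new) → pick Comet (covers 2 new) → pick Harbor (covers 2 new) → pick Echo (covers 1 new) → pick Gala (covers 1 new). Total picks: 5.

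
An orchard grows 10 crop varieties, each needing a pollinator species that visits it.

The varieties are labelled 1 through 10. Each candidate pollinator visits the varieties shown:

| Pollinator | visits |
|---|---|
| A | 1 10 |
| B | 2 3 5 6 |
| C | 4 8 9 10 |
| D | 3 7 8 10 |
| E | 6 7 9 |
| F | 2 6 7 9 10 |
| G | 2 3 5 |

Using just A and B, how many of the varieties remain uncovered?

4

Union of A, B = {1, 2, 3, 5, 6, 10}.
Not covered: 4, 7, 8, 9 — 4 varieties.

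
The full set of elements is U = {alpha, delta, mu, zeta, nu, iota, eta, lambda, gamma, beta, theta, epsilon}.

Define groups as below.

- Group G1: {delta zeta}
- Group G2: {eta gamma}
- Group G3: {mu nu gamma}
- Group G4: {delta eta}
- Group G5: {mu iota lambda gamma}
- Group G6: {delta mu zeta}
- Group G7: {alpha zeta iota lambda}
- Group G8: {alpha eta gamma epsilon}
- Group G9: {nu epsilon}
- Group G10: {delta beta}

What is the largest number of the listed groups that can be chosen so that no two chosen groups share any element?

G2, G7, G9, G10 are pairwise disjoint (G2={eta,gamma}; G7={alpha,zeta,iota,lambda}; G9={nu,epsilon}; G10={delta,beta}).
Every remaining group overlaps one of these, and no 5 of the listed groups are pairwise disjoint, so 4 is the maximum.

4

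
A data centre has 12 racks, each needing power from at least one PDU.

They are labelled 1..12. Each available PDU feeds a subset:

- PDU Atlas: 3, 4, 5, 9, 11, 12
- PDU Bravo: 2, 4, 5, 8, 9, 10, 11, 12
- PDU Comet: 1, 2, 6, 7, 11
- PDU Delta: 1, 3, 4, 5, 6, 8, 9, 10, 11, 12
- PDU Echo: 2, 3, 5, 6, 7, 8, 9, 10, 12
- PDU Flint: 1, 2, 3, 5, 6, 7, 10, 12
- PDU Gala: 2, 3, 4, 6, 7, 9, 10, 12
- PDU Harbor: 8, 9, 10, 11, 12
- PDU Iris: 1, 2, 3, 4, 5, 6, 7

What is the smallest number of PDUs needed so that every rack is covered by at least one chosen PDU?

2

Delta and Echo together: Delta ∪ Echo = {1, 2, 3, 4, 5, 6, 7, 8, 9, 10, 11, 12} — every rack is covered.
No single PDU has all 12 racks (the largest, Delta, has 10), so 2 is optimal.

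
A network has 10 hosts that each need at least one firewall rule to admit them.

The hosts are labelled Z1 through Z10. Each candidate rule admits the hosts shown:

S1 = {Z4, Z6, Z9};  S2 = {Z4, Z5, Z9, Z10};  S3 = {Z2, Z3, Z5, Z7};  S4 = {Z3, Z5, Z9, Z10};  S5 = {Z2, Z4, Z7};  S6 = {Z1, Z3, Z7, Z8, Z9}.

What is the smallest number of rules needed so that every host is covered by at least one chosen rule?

4

S1 and S4 and S5 and S6 together: S1 ∪ S4 ∪ S5 ∪ S6 = {Z1, Z2, Z3, Z4, Z5, Z6, Z7, Z8, Z9, Z10} — every host is covered.
No 3 of the 6 rules cover everything (all 20 combinations miss at least one host), so 4 is optimal.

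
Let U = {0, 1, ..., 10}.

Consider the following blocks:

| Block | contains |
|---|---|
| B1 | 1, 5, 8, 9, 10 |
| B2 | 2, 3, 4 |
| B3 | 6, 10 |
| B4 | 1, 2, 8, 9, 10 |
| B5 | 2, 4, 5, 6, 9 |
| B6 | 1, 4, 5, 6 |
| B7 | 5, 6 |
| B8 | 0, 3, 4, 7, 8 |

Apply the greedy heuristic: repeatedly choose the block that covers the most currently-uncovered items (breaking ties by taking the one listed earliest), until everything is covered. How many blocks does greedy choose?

Greedy: pick B1 (covers 5 new) → pick B8 (covers 4 new) → pick B5 (covers 2 new). Total picks: 3.

3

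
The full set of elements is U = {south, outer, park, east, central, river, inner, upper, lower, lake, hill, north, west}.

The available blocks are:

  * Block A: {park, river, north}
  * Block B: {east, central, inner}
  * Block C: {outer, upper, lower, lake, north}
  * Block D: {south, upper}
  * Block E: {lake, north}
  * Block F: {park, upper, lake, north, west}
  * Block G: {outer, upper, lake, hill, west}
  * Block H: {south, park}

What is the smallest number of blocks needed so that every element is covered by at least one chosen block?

A, B, C, G, and H cover everything between them: the union {south, outer, park, east, central, river, inner, upper, lower, lake, hill, north, west} is all of U.
No 4 of the 8 blocks cover everything (all 70 combinations miss at least one element), so 5 is optimal.

5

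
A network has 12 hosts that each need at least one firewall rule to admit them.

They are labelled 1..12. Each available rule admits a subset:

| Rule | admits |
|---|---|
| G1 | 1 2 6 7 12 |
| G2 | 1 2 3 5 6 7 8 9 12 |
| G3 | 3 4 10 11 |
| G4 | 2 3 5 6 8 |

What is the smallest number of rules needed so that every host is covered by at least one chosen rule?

2

Take {G2, G3}. Their union is {1, 2, 3, 4, 5, 6, 7, 8, 9, 10, 11, 12}, which is all 12 hosts.
No single rule has all 12 hosts (the largest, G2, has 9), so 2 is optimal.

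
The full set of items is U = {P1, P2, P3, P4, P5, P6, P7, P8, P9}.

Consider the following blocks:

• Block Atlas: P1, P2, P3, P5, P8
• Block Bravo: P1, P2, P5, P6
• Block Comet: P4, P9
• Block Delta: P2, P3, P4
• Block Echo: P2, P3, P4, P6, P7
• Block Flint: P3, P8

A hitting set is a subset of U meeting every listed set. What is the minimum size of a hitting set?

The 3 items {P2, P3, P4} hit every block.
The blocks Bravo, Comet, Flint are pairwise disjoint, so any hitting set needs a separate item for each — at least 3. Hence 3 is optimal.

3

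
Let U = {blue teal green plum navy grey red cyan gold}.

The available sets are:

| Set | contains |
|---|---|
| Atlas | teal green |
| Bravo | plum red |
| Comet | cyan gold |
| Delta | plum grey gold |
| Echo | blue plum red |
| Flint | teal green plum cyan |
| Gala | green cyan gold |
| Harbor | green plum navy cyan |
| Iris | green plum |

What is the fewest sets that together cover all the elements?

Take {Atlas, Delta, Echo, Harbor}. Their union is {blue, teal, green, plum, navy, grey, red, cyan, gold}, which is all 9 elements.
Only Harbor contains navy, so Harbor is forced; the remaining 5 elements need at least 3 more sets (each remaining set adds at most 2) — so at least 4 sets are needed, and 4 is optimal.

4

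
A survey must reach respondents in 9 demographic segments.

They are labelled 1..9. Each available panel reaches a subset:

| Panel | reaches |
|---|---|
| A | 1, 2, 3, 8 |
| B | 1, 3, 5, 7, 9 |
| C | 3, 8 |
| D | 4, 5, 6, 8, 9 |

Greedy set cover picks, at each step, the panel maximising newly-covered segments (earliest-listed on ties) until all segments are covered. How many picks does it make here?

3

Greedy: pick B (covers 5 new) → pick D (covers 3 new) → pick A (covers 1 new). Total picks: 3.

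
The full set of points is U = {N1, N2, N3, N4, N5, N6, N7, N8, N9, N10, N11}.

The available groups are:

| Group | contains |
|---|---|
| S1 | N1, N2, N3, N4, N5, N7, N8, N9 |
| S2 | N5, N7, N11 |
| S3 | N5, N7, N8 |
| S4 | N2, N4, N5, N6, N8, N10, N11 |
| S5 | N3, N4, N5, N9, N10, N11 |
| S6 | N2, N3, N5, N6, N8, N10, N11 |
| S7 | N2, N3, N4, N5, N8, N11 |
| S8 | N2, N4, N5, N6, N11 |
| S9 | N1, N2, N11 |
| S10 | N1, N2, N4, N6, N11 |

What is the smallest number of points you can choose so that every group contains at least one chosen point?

H = {N8, N11} meets every group (each contains at least one member of H), and |H| = 2.
The groups S3, S9 are pairwise disjoint, so any hitting set needs a separate point for each — at least 2. Hence 2 is optimal.

2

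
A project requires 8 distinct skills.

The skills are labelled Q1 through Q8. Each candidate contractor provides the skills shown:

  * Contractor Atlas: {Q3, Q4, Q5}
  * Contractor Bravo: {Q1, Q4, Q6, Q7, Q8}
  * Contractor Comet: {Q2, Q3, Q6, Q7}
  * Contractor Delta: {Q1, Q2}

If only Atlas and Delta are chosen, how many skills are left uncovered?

3

Union of Atlas, Delta = {Q1, Q2, Q3, Q4, Q5}.
Not covered: Q6, Q7, Q8 — 3 skills.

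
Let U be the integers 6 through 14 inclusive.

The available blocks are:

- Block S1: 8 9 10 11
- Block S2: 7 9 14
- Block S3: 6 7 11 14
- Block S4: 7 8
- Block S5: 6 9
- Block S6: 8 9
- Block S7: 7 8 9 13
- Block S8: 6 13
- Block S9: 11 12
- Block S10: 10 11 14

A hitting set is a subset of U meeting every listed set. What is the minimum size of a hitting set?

Take H = {6, 8, 9, 11}. Each listed block contains at least one of these, so H is a hitting set of size 4.
No choice of 3 elements meets every block, so 4 is the minimum.

4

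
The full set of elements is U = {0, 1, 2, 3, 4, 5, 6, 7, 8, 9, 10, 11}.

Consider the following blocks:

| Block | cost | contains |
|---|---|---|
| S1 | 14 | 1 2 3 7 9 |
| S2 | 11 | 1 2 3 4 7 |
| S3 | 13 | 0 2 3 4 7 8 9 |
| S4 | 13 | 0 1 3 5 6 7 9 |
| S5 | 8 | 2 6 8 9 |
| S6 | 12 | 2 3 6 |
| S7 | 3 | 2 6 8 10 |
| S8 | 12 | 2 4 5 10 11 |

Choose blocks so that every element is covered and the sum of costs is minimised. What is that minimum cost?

28

S4, S7, S8 together cover every element (S4 ∪ S7 ∪ S8 = {0, 1, 2, 3, 4, 5, 6, 7, 8, 9, 10, 11}); total cost 13 + 3 + 12 = 28.
No covering selection has total cost below 28.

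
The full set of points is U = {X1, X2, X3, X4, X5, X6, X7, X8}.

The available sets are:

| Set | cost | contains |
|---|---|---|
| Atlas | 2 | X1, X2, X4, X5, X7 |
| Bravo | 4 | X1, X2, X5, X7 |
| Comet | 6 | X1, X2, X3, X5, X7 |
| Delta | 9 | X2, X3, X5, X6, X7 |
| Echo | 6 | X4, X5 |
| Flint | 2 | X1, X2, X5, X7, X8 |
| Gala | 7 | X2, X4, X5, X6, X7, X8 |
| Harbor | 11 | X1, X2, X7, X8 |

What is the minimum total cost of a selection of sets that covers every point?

13

Atlas, Delta, Flint together cover every point (Atlas ∪ Delta ∪ Flint = {X1, X2, X3, X4, X5, X6, X7, X8}); total cost 2 + 9 + 2 = 13.
No covering selection has total cost below 13.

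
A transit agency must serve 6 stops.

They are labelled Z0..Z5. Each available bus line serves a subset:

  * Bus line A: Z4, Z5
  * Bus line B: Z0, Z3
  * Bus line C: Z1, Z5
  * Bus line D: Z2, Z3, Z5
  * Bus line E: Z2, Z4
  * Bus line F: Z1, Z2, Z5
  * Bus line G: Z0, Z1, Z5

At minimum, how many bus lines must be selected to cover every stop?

Take {B, E, F}. Their union is {Z0, Z1, Z2, Z3, Z4, Z5}, which is all 6 stops.
No 2 of the 7 bus lines cover everything (all 21 combinations miss at least one stop), so 3 is optimal.

3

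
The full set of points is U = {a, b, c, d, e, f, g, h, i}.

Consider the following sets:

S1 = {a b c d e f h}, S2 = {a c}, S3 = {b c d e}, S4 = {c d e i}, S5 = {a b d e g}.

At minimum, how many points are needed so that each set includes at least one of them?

2

Take T = {c, g}. Each listed set contains at least one of these, so T is a hitting set of size 2.
No single point lies in every set, so at least 2 are needed and 2 is optimal.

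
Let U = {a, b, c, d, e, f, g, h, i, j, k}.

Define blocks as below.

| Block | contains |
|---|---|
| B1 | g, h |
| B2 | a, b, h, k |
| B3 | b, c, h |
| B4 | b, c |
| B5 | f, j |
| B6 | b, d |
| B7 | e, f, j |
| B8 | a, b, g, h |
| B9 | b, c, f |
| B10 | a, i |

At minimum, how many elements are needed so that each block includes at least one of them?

Take T = {a, b, f, g}. Each listed block contains at least one of these, so T is a hitting set of size 4.
The blocks B1, B6, B7, B10 are pairwise disjoint, so any hitting set needs a separate element for each — at least 4. Hence 4 is optimal.

4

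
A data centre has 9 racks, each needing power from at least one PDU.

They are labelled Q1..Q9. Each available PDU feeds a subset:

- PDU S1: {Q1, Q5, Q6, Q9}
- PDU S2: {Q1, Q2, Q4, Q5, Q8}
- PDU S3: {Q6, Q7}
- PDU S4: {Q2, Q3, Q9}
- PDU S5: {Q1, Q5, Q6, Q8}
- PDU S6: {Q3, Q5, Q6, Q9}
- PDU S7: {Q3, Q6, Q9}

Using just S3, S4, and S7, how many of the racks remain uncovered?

4

Union of S3, S4, S7 = {Q2, Q3, Q6, Q7, Q9}.
Not covered: Q1, Q4, Q5, Q8 — 4 racks.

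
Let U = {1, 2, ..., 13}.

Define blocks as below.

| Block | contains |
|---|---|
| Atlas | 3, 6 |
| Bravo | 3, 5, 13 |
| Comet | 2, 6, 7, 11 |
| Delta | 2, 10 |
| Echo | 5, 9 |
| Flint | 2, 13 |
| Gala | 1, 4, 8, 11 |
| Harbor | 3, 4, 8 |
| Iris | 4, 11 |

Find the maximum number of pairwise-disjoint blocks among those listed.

Atlas, Echo, Flint, Gala are pairwise disjoint (Atlas={3,6}; Echo={5,9}; Flint={2,13}; Gala={1,4,8,11}).
Every remaining block overlaps one of these, and no 5 of the listed blocks are pairwise disjoint, so 4 is the maximum.

4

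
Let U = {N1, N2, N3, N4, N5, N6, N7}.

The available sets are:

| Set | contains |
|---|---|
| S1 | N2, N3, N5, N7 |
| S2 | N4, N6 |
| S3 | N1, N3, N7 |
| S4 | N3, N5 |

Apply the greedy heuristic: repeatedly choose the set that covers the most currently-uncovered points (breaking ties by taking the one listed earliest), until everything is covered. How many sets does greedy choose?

Greedy: pick S1 (covers 4 new) → pick S2 (covers 2 new) → pick S3 (covers 1 new). Total picks: 3.

3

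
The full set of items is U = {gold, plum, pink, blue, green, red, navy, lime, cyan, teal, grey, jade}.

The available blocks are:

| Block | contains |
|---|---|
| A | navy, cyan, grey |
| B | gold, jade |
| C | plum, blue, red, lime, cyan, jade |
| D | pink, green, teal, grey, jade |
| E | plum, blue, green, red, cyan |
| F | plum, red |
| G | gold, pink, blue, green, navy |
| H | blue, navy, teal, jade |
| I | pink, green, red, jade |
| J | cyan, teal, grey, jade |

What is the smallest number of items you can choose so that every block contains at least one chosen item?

T = {plum, navy, jade} meets every block (each contains at least one member of T), and |T| = 3.
The blocks F, G, J are pairwise disjoint, so any hitting set needs a separate item for each — at least 3. Hence 3 is optimal.

3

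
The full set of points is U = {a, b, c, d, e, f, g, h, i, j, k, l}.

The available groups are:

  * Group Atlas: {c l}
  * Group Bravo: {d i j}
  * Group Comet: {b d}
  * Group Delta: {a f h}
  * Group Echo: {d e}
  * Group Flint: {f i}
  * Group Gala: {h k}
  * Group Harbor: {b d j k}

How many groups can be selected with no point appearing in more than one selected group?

Atlas, Echo, Flint, Gala are pairwise disjoint (Atlas={c,l}; Echo={d,e}; Flint={f,i}; Gala={h,k}).
Every remaining group overlaps one of these, and no 5 of the listed groups are pairwise disjoint, so 4 is the maximum.

4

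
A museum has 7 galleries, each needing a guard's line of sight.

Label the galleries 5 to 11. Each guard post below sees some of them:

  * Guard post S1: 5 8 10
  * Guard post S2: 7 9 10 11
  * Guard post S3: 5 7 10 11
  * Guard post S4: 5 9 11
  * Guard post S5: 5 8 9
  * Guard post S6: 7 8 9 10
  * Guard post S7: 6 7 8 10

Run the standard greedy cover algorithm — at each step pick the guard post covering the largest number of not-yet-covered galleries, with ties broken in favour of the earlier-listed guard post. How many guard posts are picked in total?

3

Greedy: pick S2 (covers 4 new) → pick S1 (covers 2 new) → pick S7 (covers 1 new). Total picks: 3.
(The true minimum cover uses only 2 guard posts, so greedy is not optimal here.)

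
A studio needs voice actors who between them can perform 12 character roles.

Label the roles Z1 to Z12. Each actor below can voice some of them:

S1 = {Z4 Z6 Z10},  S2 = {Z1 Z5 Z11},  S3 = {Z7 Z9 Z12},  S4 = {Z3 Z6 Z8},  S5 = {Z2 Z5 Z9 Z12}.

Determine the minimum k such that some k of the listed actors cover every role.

S1 and S2 and S3 and S4 and S5 together: S1 ∪ S2 ∪ S3 ∪ S4 ∪ S5 = {Z1, Z2, Z3, Z4, Z5, Z6, Z7, Z8, Z9, Z10, Z11, Z12} — every role is covered.
No 4 of the 5 actors cover everything (all 5 combinations miss at least one role), so 5 is optimal.

5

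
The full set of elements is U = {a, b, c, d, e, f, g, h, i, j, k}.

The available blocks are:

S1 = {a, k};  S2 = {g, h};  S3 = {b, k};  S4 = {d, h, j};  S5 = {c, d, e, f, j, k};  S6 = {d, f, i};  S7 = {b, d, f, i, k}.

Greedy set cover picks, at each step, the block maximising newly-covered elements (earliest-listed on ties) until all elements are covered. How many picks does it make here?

Greedy: pick S5 (covers 6 new) → pick S2 (covers 2 new) → pick S7 (covers 2 new) → pick S1 (covers 1 new). Total picks: 4.

4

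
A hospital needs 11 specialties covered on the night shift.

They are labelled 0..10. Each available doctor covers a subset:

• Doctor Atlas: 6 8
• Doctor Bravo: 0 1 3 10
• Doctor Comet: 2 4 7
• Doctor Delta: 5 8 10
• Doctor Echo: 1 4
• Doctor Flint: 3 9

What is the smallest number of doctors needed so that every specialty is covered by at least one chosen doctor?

Take {Atlas, Bravo, Comet, Delta, Flint}. Their union is {0, 1, 2, 3, 4, 5, 6, 7, 8, 9, 10}, which is all 11 specialties.
No 4 of the 6 doctors cover everything (all 15 combinations miss at least one specialty), so 5 is optimal.

5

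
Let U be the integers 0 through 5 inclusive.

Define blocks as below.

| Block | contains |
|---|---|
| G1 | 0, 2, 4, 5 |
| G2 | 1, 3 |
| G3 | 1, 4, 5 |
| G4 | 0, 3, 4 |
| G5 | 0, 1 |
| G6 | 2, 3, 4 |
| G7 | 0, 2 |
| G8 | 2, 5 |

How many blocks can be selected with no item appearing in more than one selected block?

2

G5, G8 are pairwise disjoint (G5={0,1}; G8={2,5}).
Every remaining block overlaps one of these, and no 3 of the listed blocks are pairwise disjoint, so 2 is the maximum.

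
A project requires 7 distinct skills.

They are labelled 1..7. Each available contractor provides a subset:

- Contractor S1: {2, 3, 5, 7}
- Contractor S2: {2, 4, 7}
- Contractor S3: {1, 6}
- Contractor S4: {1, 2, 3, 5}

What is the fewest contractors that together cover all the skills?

3

Take {S1, S2, S3}. Their union is {1, 2, 3, 4, 5, 6, 7}, which is all 7 skills.
Only S2 contains 4, so S2 is forced; the remaining 4 skills need at least 2 more contractors (each remaining contractor adds at most 3) — so at least 3 contractors are needed, and 3 is optimal.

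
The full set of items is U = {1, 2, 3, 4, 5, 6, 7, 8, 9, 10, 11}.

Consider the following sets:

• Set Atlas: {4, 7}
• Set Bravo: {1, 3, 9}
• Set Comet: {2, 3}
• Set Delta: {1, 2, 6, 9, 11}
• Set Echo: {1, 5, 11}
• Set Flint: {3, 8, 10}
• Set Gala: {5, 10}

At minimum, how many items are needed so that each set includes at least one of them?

Take H = {3, 4, 5, 6}. Each listed set contains at least one of these, so H is a hitting set of size 4.
No choice of 3 items meets every set, so 4 is the minimum.

4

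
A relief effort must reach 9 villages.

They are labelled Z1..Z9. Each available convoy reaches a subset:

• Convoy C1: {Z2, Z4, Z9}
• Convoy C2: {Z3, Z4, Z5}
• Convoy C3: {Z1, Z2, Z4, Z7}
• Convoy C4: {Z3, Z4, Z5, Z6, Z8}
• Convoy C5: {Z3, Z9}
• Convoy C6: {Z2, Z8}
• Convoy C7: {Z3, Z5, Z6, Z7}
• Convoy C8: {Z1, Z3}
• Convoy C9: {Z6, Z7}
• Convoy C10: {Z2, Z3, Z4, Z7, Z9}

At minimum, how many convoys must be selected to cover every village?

C3 and C4 and C5 together: C3 ∪ C4 ∪ C5 = {Z1, Z2, Z3, Z4, Z5, Z6, Z7, Z8, Z9} — every village is covered.
No 2 of the 10 convoys cover everything (all 45 combinations miss at least one village), so 3 is optimal.

3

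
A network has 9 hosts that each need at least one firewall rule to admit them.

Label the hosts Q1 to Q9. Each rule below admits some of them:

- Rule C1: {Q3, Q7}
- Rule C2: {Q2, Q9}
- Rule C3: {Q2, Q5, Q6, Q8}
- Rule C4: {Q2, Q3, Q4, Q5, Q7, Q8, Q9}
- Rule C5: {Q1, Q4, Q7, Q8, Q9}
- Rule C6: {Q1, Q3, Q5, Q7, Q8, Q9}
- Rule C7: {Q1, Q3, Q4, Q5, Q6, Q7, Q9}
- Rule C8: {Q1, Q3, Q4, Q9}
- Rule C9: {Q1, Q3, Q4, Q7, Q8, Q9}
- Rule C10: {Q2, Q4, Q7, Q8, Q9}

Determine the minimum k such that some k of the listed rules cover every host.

C3 and C9 together: C3 ∪ C9 = {Q1, Q2, Q3, Q4, Q5, Q6, Q7, Q8, Q9} — every host is covered.
No single rule has all 9 hosts (the largest, C4, has 7), so 2 is optimal.

2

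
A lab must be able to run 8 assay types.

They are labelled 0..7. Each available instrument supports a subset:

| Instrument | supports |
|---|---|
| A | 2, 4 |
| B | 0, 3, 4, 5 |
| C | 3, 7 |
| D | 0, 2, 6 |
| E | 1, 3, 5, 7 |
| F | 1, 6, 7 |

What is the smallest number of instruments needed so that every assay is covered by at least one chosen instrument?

Take {B, D, E}. Their union is {0, 1, 2, 3, 4, 5, 6, 7}, which is all 8 assays.
No 2 of the 6 instruments cover everything (all 15 combinations miss at least one assay), so 3 is optimal.

3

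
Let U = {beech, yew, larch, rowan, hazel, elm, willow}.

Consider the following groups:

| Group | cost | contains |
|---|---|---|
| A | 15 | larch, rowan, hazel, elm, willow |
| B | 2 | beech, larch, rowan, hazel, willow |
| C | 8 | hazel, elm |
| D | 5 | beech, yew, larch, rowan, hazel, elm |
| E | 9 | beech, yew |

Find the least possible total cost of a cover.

B, D together cover every point (B ∪ D = {beech, yew, larch, rowan, hazel, elm, willow}); total cost 2 + 5 = 7.
No covering selection has total cost below 7.

7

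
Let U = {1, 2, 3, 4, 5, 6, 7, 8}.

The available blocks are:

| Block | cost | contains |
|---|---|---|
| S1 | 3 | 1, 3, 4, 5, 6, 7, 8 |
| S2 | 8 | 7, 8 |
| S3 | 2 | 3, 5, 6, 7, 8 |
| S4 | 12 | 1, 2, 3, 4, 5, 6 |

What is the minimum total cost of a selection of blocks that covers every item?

14

S3, S4 together cover every item (S3 ∪ S4 = {1, 2, 3, 4, 5, 6, 7, 8}); total cost 2 + 12 = 14.
The greedy pick S3, S1, S4 costs 17; no covering selection beats 14.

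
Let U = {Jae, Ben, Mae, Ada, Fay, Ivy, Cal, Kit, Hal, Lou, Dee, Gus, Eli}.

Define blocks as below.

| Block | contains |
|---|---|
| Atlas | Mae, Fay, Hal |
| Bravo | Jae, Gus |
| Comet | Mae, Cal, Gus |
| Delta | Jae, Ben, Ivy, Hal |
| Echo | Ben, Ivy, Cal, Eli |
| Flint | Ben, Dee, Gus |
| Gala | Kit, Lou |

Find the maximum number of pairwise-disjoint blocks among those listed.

Atlas, Bravo, Echo, Gala are pairwise disjoint (Atlas={Mae,Fay,Hal}; Bravo={Jae,Gus}; Echo={Ben,Ivy,Cal,Eli}; Gala={Kit,Lou}).
Every remaining block overlaps one of these, and no 5 of the listed blocks are pairwise disjoint, so 4 is the maximum.

4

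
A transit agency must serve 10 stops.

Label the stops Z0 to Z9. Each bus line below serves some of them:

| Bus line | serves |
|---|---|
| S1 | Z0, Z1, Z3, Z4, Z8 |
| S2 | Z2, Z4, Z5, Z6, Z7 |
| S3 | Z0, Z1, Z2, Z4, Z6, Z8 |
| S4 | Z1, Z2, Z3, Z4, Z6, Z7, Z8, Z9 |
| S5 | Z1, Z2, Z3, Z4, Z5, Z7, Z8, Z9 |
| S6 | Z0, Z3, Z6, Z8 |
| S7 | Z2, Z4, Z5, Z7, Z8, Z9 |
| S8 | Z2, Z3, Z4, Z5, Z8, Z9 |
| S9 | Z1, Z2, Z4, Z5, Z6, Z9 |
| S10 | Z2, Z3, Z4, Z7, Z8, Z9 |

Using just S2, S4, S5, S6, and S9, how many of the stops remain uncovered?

0

Union of S2, S4, S5, S6, S9 = {Z0, Z1, Z2, Z3, Z4, Z5, Z6, Z7, Z8, Z9} — that's every stop, so 0 are uncovered.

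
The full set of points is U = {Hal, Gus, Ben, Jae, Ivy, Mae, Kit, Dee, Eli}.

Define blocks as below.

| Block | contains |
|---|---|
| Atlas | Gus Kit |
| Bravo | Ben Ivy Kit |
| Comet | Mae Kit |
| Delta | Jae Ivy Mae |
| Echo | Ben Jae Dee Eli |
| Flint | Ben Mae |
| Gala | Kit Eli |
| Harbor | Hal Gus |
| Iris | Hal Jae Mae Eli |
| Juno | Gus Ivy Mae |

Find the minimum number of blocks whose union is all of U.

4

Take {Bravo, Delta, Echo, Harbor}. Their union is {Hal, Gus, Ben, Jae, Ivy, Mae, Kit, Dee, Eli}, which is all 9 points.
No 3 of the 10 blocks cover everything (all 120 combinations miss at least one point), so 4 is optimal.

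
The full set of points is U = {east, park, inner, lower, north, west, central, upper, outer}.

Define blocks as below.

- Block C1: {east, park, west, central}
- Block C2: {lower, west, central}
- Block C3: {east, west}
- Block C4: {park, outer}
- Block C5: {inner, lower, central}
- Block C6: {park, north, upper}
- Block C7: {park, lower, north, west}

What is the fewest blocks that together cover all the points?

4

C3 and C4 and C5 and C6 together: C3 ∪ C4 ∪ C5 ∪ C6 = {east, park, inner, lower, north, west, central, upper, outer} — every point is covered.
Only C4 contains outer, so C4 is forced; the remaining 7 points need at least 3 more blocks (each remaining block adds at most 3) — so at least 4 blocks are needed, and 4 is optimal.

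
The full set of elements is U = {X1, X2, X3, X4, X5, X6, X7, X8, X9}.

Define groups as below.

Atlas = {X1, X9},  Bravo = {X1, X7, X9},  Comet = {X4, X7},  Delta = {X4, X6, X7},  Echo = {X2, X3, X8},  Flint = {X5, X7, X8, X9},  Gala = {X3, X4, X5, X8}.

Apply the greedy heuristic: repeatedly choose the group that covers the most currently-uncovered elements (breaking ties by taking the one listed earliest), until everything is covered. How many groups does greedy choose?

Greedy: pick Flint (covers 4 new) → pick Delta (covers 2 new) → pick Echo (covers 2 new) → pick Atlas (covers 1 new). Total picks: 4.

4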